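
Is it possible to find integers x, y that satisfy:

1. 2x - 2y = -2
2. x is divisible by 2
Yes

Take x = 0, y = 1. Substituting into each constraint:
  (1) 2(0) - 2(1) = -2 ✓
  (2) 0 = 2 × 0, remainder 0 ✓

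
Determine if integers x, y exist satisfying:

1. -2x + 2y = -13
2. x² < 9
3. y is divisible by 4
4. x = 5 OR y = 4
No

Even the single constraint (-2x + 2y = -13) is infeasible over the integers.

  - -2x + 2y = -13: every term on the left is divisible by 2, so the LHS ≡ 0 (mod 2), but the RHS -13 is not — no integer solution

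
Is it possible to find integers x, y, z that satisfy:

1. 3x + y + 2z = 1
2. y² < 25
Yes

Take x = 0, y = 1, z = 0. Substituting into each constraint:
  (1) 3(0) + 1 + 2(0) = 1 ✓
  (2) y² = (1)² = 1, and 1 < 25 ✓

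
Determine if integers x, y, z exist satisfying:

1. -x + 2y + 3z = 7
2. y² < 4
Yes

Take x = -7, y = 0, z = 0. Substituting into each constraint:
  (1) 7 + 2(0) + 3(0) = 7 ✓
  (2) y² = (0)² = 0, and 0 < 4 ✓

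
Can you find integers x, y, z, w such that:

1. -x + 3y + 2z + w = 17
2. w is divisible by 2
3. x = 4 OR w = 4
Yes

Take x = 4, y = 1, z = 9, w = 0. Substituting into each constraint:
  (1) (-4) + 3(1) + 2(9) + 0 = 17 ✓
  (2) 0 = 2 × 0, remainder 0 ✓
  (3) x = 4, target 4 ✓ (first branch holds)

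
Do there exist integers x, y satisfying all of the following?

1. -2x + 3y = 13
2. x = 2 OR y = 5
Yes

Take x = 1, y = 5. Substituting into each constraint:
  (1) -2(1) + 3(5) = 13 ✓
  (2) y = 5, target 5 ✓ (second branch holds)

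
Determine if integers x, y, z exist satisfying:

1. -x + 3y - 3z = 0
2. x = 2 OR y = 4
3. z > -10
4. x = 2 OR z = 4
Yes

Take x = 0, y = 4, z = 4. Substituting into each constraint:
  (1) 0 + 3(4) - 3(4) = 0 ✓
  (2) y = 4, target 4 ✓ (second branch holds)
  (3) 4 > -10 ✓
  (4) z = 4, target 4 ✓ (second branch holds)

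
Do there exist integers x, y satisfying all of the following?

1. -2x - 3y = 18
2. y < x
Yes

Take x = -3, y = -4. Substituting into each constraint:
  (1) -2(-3) - 3(-4) = 18 ✓
  (2) -4 < -3 ✓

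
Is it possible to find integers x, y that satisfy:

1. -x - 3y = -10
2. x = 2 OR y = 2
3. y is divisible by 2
Yes

Take x = 4, y = 2. Substituting into each constraint:
  (1) (-4) - 3(2) = -10 ✓
  (2) y = 2, target 2 ✓ (second branch holds)
  (3) 2 = 2 × 1, remainder 0 ✓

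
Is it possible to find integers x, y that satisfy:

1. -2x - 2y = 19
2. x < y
No

Even the single constraint (-2x - 2y = 19) is infeasible over the integers.

  - -2x - 2y = 19: every term on the left is divisible by 2, so the LHS ≡ 0 (mod 2), but the RHS 19 is not — no integer solution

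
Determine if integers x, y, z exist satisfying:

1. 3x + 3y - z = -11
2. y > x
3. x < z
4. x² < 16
Yes

Take x = 0, y = 1, z = 14. Substituting into each constraint:
  (1) 3(0) + 3(1) + (-14) = -11 ✓
  (2) 1 > 0 ✓
  (3) 0 < 14 ✓
  (4) x² = (0)² = 0, and 0 < 16 ✓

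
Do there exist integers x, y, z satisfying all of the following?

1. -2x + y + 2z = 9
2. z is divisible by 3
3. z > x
Yes

Take x = -1, y = 7, z = 0. Substituting into each constraint:
  (1) -2(-1) + 7 + 2(0) = 9 ✓
  (2) 0 = 3 × 0, remainder 0 ✓
  (3) 0 > -1 ✓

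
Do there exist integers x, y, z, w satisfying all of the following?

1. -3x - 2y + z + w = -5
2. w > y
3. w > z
Yes

Take x = 2, y = -1, z = -1, w = 0. Substituting into each constraint:
  (1) -3(2) - 2(-1) + (-1) + 0 = -5 ✓
  (2) 0 > -1 ✓
  (3) 0 > -1 ✓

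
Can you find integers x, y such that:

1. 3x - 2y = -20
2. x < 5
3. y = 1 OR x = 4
Yes

Take x = 4, y = 16. Substituting into each constraint:
  (1) 3(4) - 2(16) = -20 ✓
  (2) 4 < 5 ✓
  (3) x = 4, target 4 ✓ (second branch holds)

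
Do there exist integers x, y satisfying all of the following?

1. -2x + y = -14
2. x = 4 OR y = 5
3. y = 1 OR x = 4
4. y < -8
No

A contradictory subset is {-2x + y = -14, x = 4 OR y = 5, y < -8}. No integer assignment can satisfy these jointly:

  - -2x + y = -14: is a linear equation tying the variables together
  - x = 4 OR y = 5: forces a choice: either x = 4 or y = 5
  - y < -8: bounds one variable relative to a constant

Split on the disjunction (x = 4 OR y = 5):
  • If x = 4: the equation forces y = -6, which contradicts the bound y ≤ -9.
  • If y = 5: this contradicts the bound y ≤ -9.
Both branches are infeasible, so the system has no integer solution.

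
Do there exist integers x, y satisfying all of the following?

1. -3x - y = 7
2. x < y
Yes

Take x = -2, y = -1. Substituting into each constraint:
  (1) -3(-2) + 1 = 7 ✓
  (2) -2 < -1 ✓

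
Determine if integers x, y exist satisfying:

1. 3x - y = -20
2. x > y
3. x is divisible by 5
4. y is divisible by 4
Yes

Take x = -20, y = -40. Substituting into each constraint:
  (1) 3(-20) + 40 = -20 ✓
  (2) -20 > -40 ✓
  (3) -20 = 5 × -4, remainder 0 ✓
  (4) -40 = 4 × -10, remainder 0 ✓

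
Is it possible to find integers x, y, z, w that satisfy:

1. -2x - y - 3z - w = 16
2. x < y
Yes

Take x = -1, y = 0, z = -5, w = 1. Substituting into each constraint:
  (1) -2(-1) + 0 - 3(-5) + (-1) = 16 ✓
  (2) -1 < 0 ✓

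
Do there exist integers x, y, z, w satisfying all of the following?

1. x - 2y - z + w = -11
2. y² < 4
Yes

Take x = 0, y = 0, z = 0, w = -11. Substituting into each constraint:
  (1) 0 - 2(0) + 0 + (-11) = -11 ✓
  (2) y² = (0)² = 0, and 0 < 4 ✓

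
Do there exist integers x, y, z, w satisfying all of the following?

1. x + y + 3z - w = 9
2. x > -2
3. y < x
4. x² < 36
Yes

Take x = 0, y = -1, z = 4, w = 2. Substituting into each constraint:
  (1) 0 + (-1) + 3(4) + (-2) = 9 ✓
  (2) 0 > -2 ✓
  (3) -1 < 0 ✓
  (4) x² = (0)² = 0, and 0 < 36 ✓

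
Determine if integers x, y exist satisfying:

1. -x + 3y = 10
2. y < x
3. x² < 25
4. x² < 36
No

A contradictory subset is {-x + 3y = 10, y < x, x² < 25}. No integer assignment can satisfy these jointly:

  - -x + 3y = 10: is a linear equation tying the variables together
  - y < x: bounds one variable relative to another variable
  - x² < 25: restricts x to |x| ≤ 4

The bounds confine x to {-4, -3, -2, -1, 0, 1, 2, 3, 4}. For each value, substitute into the equation:
  • x = -4: the equation forces y = 2, but x > y fails since -4 ≤ 2.
  • x = -3: the equation gives 3y = 7, so y would not be an integer.
  • x = -2: the equation gives 3y = 8, so y would not be an integer.
  • x = -1: the equation forces y = 3, but x > y fails since -1 ≤ 3.
  • x = 0: the equation gives 3y = 10, so y would not be an integer.
  • x = 1: the equation gives 3y = 11, so y would not be an integer.
  • x = 2: the equation forces y = 4, but x > y fails since 2 ≤ 4.
  • x = 3: the equation gives 3y = 13, so y would not be an integer.
  • x = 4: the equation gives 3y = 14, so y would not be an integer.
Every case fails, so no integer solution exists.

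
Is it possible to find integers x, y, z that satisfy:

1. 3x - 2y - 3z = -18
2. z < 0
Yes

Take x = 0, y = 12, z = -2. Substituting into each constraint:
  (1) 3(0) - 2(12) - 3(-2) = -18 ✓
  (2) -2 < 0 ✓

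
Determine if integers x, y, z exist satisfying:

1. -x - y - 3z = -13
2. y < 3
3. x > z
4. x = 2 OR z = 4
Yes

Take x = 5, y = -4, z = 4. Substituting into each constraint:
  (1) (-5) + 4 - 3(4) = -13 ✓
  (2) -4 < 3 ✓
  (3) 5 > 4 ✓
  (4) z = 4, target 4 ✓ (second branch holds)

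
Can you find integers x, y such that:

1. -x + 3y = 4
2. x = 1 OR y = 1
Yes

Take x = -1, y = 1. Substituting into each constraint:
  (1) 1 + 3(1) = 4 ✓
  (2) y = 1, target 1 ✓ (second branch holds)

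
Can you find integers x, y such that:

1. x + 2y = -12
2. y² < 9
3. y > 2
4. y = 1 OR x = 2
No

A contradictory subset is {x + 2y = -12, y > 2, y = 1 OR x = 2}. No integer assignment can satisfy these jointly:

  - x + 2y = -12: is a linear equation tying the variables together
  - y > 2: bounds one variable relative to a constant
  - y = 1 OR x = 2: forces a choice: either y = 1 or x = 2

Split on the disjunction (y = 1 OR x = 2):
  • If y = 1: this contradicts the bound y ≥ 3.
  • If x = 2: the equation forces y = -7, which contradicts the bound y ≥ 3.
Both branches are infeasible, so the system has no integer solution.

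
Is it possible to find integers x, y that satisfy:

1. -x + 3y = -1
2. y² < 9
Yes

Take x = 1, y = 0. Substituting into each constraint:
  (1) (-1) + 3(0) = -1 ✓
  (2) y² = (0)² = 0, and 0 < 9 ✓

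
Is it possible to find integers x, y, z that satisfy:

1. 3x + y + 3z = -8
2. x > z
Yes

Take x = 0, y = -5, z = -1. Substituting into each constraint:
  (1) 3(0) + (-5) + 3(-1) = -8 ✓
  (2) 0 > -1 ✓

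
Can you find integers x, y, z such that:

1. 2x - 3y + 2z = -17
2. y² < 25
Yes

Take x = -7, y = 1, z = 0. Substituting into each constraint:
  (1) 2(-7) - 3(1) + 2(0) = -17 ✓
  (2) y² = (1)² = 1, and 1 < 25 ✓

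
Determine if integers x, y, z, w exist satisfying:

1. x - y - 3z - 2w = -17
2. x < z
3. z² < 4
Yes

Take x = 0, y = 14, z = 1, w = 0. Substituting into each constraint:
  (1) 0 + (-14) - 3(1) - 2(0) = -17 ✓
  (2) 0 < 1 ✓
  (3) z² = (1)² = 1, and 1 < 4 ✓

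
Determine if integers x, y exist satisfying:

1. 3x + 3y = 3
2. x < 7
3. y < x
Yes

Take x = 1, y = 0. Substituting into each constraint:
  (1) 3(1) + 3(0) = 3 ✓
  (2) 1 < 7 ✓
  (3) 0 < 1 ✓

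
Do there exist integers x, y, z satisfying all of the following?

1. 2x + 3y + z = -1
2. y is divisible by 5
Yes

Take x = -1, y = 0, z = 1. Substituting into each constraint:
  (1) 2(-1) + 3(0) + 1 = -1 ✓
  (2) 0 = 5 × 0, remainder 0 ✓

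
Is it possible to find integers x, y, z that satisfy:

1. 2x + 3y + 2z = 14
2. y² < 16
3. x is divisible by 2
Yes

Take x = 0, y = 2, z = 4. Substituting into each constraint:
  (1) 2(0) + 3(2) + 2(4) = 14 ✓
  (2) y² = (2)² = 4, and 4 < 16 ✓
  (3) 0 = 2 × 0, remainder 0 ✓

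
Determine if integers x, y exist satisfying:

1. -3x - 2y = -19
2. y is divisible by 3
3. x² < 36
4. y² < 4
No

A contradictory subset is {-3x - 2y = -19, y is divisible by 3}. No integer assignment can satisfy these jointly:

  - -3x - 2y = -19: is a linear equation tying the variables together
  - y is divisible by 3: restricts y to multiples of 3

Modular obstruction: writing y = 3y', every remaining term of the linear equation is divisible by 3, so the left side is ≡ 0 (mod 3); but the right side -19 ≡ 2 (mod 3). No integers can satisfy it.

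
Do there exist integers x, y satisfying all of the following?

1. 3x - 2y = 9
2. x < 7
Yes

Take x = 3, y = 0. Substituting into each constraint:
  (1) 3(3) - 2(0) = 9 ✓
  (2) 3 < 7 ✓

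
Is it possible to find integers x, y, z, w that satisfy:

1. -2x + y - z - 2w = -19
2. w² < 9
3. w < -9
No

A contradictory subset is {w² < 9, w < -9}. No integer assignment can satisfy these jointly:

  - w² < 9: restricts w to |w| ≤ 2
  - w < -9: bounds one variable relative to a constant

Direct contradiction: the bounds on w require w ≥ -2 and w ≤ -10 simultaneously, which is empty.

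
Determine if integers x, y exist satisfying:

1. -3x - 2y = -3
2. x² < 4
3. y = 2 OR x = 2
No

The full constraint system is jointly infeasible over the integers. Each constraint and what it forces:

  - -3x - 2y = -3: is a linear equation tying the variables together
  - x² < 4: restricts x to |x| ≤ 1
  - y = 2 OR x = 2: forces a choice: either y = 2 or x = 2

Split on the disjunction (y = 2 OR x = 2):
  • If y = 2: with y = 2, every remaining term of the linear equation is divisible by 3, so the left side is ≡ 0 (mod 3); but the right side 1 ≡ 1 (mod 3). No integers can satisfy it.
  • If x = 2: this contradicts x² < 4, which requires |x| ≤ 1.
Both branches are infeasible, so the system has no integer solution.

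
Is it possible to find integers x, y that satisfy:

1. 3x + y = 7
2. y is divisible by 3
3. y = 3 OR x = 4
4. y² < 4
No

A contradictory subset is {3x + y = 7, y is divisible by 3}. No integer assignment can satisfy these jointly:

  - 3x + y = 7: is a linear equation tying the variables together
  - y is divisible by 3: restricts y to multiples of 3

Modular obstruction: writing y = 3y', every remaining term of the linear equation is divisible by 3, so the left side is ≡ 0 (mod 3); but the right side 7 ≡ 1 (mod 3). No integers can satisfy it.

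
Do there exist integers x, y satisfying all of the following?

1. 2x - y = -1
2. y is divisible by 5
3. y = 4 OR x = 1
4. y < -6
No

A contradictory subset is {2x - y = -1, y = 4 OR x = 1, y < -6}. No integer assignment can satisfy these jointly:

  - 2x - y = -1: is a linear equation tying the variables together
  - y = 4 OR x = 1: forces a choice: either y = 4 or x = 1
  - y < -6: bounds one variable relative to a constant

Split on the disjunction (y = 4 OR x = 1):
  • If y = 4: this contradicts the bound y ≤ -7.
  • If x = 1: the equation forces y = 3, which contradicts the bound y ≤ -7.
Both branches are infeasible, so the system has no integer solution.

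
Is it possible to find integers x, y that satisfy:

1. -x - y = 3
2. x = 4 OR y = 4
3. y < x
Yes

Take x = 4, y = -7. Substituting into each constraint:
  (1) (-4) + 7 = 3 ✓
  (2) x = 4, target 4 ✓ (first branch holds)
  (3) -7 < 4 ✓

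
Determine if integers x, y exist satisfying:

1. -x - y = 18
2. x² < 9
Yes

Take x = 0, y = -18. Substituting into each constraint:
  (1) 0 + 18 = 18 ✓
  (2) x² = (0)² = 0, and 0 < 9 ✓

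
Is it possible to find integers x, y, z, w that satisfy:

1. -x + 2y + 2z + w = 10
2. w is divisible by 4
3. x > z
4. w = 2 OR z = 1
Yes

Take x = 2, y = 3, z = 1, w = 4. Substituting into each constraint:
  (1) (-2) + 2(3) + 2(1) + 4 = 10 ✓
  (2) 4 = 4 × 1, remainder 0 ✓
  (3) 2 > 1 ✓
  (4) z = 1, target 1 ✓ (second branch holds)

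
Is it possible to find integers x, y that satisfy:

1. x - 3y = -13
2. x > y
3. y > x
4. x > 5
No

A contradictory subset is {x > y, y > x}. No integer assignment can satisfy these jointly:

  - x > y: bounds one variable relative to another variable
  - y > x: bounds one variable relative to another variable

Direct contradiction: x > y and y > x cannot both hold.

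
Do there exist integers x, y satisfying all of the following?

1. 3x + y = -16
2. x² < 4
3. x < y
No

The full constraint system is jointly infeasible over the integers. Each constraint and what it forces:

  - 3x + y = -16: is a linear equation tying the variables together
  - x² < 4: restricts x to |x| ≤ 1
  - x < y: bounds one variable relative to another variable

Propagating the comparison: y > x and x ≥ -1 give y ≥ 0. Range argument: with x ∈ [-1, 1], y ∈ [0, ∞], the left side of the equation is at least -3, but the right side is -16 < -3. No integer solution exists.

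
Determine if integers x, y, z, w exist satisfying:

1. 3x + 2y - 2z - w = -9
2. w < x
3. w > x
No

A contradictory subset is {w < x, w > x}. No integer assignment can satisfy these jointly:

  - w < x: bounds one variable relative to another variable
  - w > x: bounds one variable relative to another variable

Direct contradiction: x > w and w > x cannot both hold.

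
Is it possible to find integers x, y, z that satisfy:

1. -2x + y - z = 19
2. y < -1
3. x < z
Yes

Take x = -8, y = -4, z = -7. Substituting into each constraint:
  (1) -2(-8) + (-4) + 7 = 19 ✓
  (2) -4 < -1 ✓
  (3) -8 < -7 ✓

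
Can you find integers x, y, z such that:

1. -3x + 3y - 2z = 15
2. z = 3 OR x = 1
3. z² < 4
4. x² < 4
Yes

Take x = 1, y = 6, z = 0. Substituting into each constraint:
  (1) -3(1) + 3(6) - 2(0) = 15 ✓
  (2) x = 1, target 1 ✓ (second branch holds)
  (3) z² = (0)² = 0, and 0 < 4 ✓
  (4) x² = (1)² = 1, and 1 < 4 ✓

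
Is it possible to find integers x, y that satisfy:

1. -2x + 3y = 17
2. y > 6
Yes

Take x = 2, y = 7. Substituting into each constraint:
  (1) -2(2) + 3(7) = 17 ✓
  (2) 7 > 6 ✓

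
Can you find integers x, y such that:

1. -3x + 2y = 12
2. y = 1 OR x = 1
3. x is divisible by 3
No

The full constraint system is jointly infeasible over the integers. Each constraint and what it forces:

  - -3x + 2y = 12: is a linear equation tying the variables together
  - y = 1 OR x = 1: forces a choice: either y = 1 or x = 1
  - x is divisible by 3: restricts x to multiples of 3

Split on the disjunction (y = 1 OR x = 1):
  • If y = 1: with y = 1, writing x = 3x', every remaining term of the linear equation is divisible by 9, so the left side is ≡ 0 (mod 9); but the right side 10 ≡ 1 (mod 9). No integers can satisfy it.
  • If x = 1: this contradicts the divisibility constraint — 1 is not a multiple of 3.
Both branches are infeasible, so the system has no integer solution.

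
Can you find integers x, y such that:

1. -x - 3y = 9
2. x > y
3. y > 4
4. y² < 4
No

A contradictory subset is {-x - 3y = 9, x > y, y > 4}. No integer assignment can satisfy these jointly:

  - -x - 3y = 9: is a linear equation tying the variables together
  - x > y: bounds one variable relative to another variable
  - y > 4: bounds one variable relative to a constant

Propagating the comparison: x > y and y ≥ 5 give x ≥ 6. Range argument: with x ∈ [6, ∞], y ∈ [5, ∞], the left side of the equation is at most -21, but the right side is 9 > -21. No integer solution exists.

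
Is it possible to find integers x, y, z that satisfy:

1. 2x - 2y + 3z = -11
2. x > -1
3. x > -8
Yes

Take x = 0, y = 7, z = 1. Substituting into each constraint:
  (1) 2(0) - 2(7) + 3(1) = -11 ✓
  (2) 0 > -1 ✓
  (3) 0 > -8 ✓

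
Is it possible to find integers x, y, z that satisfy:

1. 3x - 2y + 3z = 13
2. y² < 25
Yes

Take x = 3, y = -2, z = 0. Substituting into each constraint:
  (1) 3(3) - 2(-2) + 3(0) = 13 ✓
  (2) y² = (-2)² = 4, and 4 < 25 ✓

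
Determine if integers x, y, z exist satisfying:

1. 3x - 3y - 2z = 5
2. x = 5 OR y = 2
Yes

Take x = 1, y = 2, z = -4. Substituting into each constraint:
  (1) 3(1) - 3(2) - 2(-4) = 5 ✓
  (2) y = 2, target 2 ✓ (second branch holds)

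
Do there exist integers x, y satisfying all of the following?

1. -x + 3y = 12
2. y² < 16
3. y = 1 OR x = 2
Yes

Take x = -9, y = 1. Substituting into each constraint:
  (1) 9 + 3(1) = 12 ✓
  (2) y² = (1)² = 1, and 1 < 16 ✓
  (3) y = 1, target 1 ✓ (first branch holds)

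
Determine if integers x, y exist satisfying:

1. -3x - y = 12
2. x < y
Yes

Take x = -4, y = 0. Substituting into each constraint:
  (1) -3(-4) + 0 = 12 ✓
  (2) -4 < 0 ✓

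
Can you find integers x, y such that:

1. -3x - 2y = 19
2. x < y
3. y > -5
Yes

Take x = -5, y = -2. Substituting into each constraint:
  (1) -3(-5) - 2(-2) = 19 ✓
  (2) -5 < -2 ✓
  (3) -2 > -5 ✓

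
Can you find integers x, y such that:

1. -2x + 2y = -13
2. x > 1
No

Even the single constraint (-2x + 2y = -13) is infeasible over the integers.

  - -2x + 2y = -13: every term on the left is divisible by 2, so the LHS ≡ 0 (mod 2), but the RHS -13 is not — no integer solution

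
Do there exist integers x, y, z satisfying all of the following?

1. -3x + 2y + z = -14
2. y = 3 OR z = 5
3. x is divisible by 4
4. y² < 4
No

The full constraint system is jointly infeasible over the integers. Each constraint and what it forces:

  - -3x + 2y + z = -14: is a linear equation tying the variables together
  - y = 3 OR z = 5: forces a choice: either y = 3 or z = 5
  - x is divisible by 4: restricts x to multiples of 4
  - y² < 4: restricts y to |y| ≤ 1

Split on the disjunction (y = 3 OR z = 5):
  • If y = 3: this contradicts y² < 4, which requires |y| ≤ 1.
  • If z = 5: with z = 5, writing x = 4x', every remaining term of the linear equation is divisible by 2, so the left side is ≡ 0 (mod 2); but the right side -19 ≡ 1 (mod 2). No integers can satisfy it.
Both branches are infeasible, so the system has no integer solution.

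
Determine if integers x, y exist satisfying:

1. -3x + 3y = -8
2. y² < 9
No

Even the single constraint (-3x + 3y = -8) is infeasible over the integers.

  - -3x + 3y = -8: every term on the left is divisible by 3, so the LHS ≡ 0 (mod 3), but the RHS -8 is not — no integer solution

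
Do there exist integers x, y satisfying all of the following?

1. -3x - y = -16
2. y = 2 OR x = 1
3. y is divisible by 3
No

The full constraint system is jointly infeasible over the integers. Each constraint and what it forces:

  - -3x - y = -16: is a linear equation tying the variables together
  - y = 2 OR x = 1: forces a choice: either y = 2 or x = 1
  - y is divisible by 3: restricts y to multiples of 3

Modular obstruction: writing y = 3y', every remaining term of the linear equation is divisible by 3, so the left side is ≡ 0 (mod 3); but the right side -16 ≡ 2 (mod 3). No integers can satisfy it.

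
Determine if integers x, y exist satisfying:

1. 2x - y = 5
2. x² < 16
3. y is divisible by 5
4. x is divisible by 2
Yes

Take x = 0, y = -5. Substituting into each constraint:
  (1) 2(0) + 5 = 5 ✓
  (2) x² = (0)² = 0, and 0 < 16 ✓
  (3) -5 = 5 × -1, remainder 0 ✓
  (4) 0 = 2 × 0, remainder 0 ✓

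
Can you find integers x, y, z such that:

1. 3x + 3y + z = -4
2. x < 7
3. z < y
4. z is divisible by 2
Yes

Take x = -5, y = 3, z = 2. Substituting into each constraint:
  (1) 3(-5) + 3(3) + 2 = -4 ✓
  (2) -5 < 7 ✓
  (3) 2 < 3 ✓
  (4) 2 = 2 × 1, remainder 0 ✓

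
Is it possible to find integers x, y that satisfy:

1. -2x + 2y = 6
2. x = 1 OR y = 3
Yes

Take x = 0, y = 3. Substituting into each constraint:
  (1) -2(0) + 2(3) = 6 ✓
  (2) y = 3, target 3 ✓ (second branch holds)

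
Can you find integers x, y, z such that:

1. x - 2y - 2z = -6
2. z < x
Yes

Take x = 2, y = 3, z = 1. Substituting into each constraint:
  (1) 2 - 2(3) - 2(1) = -6 ✓
  (2) 1 < 2 ✓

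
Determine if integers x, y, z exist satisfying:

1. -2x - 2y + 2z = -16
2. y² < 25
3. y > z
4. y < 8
Yes

Take x = 7, y = 0, z = -1. Substituting into each constraint:
  (1) -2(7) - 2(0) + 2(-1) = -16 ✓
  (2) y² = (0)² = 0, and 0 < 25 ✓
  (3) 0 > -1 ✓
  (4) 0 < 8 ✓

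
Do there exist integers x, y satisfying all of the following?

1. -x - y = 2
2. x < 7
Yes

Take x = 0, y = -2. Substituting into each constraint:
  (1) 0 + 2 = 2 ✓
  (2) 0 < 7 ✓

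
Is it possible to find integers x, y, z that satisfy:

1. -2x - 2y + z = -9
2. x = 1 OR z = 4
Yes

Take x = 1, y = 6, z = 5. Substituting into each constraint:
  (1) -2(1) - 2(6) + 5 = -9 ✓
  (2) x = 1, target 1 ✓ (first branch holds)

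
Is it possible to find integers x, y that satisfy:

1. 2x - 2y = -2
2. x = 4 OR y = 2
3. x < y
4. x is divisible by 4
Yes

Take x = 4, y = 5. Substituting into each constraint:
  (1) 2(4) - 2(5) = -2 ✓
  (2) x = 4, target 4 ✓ (first branch holds)
  (3) 4 < 5 ✓
  (4) 4 = 4 × 1, remainder 0 ✓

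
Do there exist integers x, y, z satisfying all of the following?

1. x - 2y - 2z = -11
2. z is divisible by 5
Yes

Take x = -11, y = 0, z = 0. Substituting into each constraint:
  (1) (-11) - 2(0) - 2(0) = -11 ✓
  (2) 0 = 5 × 0, remainder 0 ✓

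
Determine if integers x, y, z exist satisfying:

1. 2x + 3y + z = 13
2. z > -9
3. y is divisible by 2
Yes

Take x = 6, y = 0, z = 1. Substituting into each constraint:
  (1) 2(6) + 3(0) + 1 = 13 ✓
  (2) 1 > -9 ✓
  (3) 0 = 2 × 0, remainder 0 ✓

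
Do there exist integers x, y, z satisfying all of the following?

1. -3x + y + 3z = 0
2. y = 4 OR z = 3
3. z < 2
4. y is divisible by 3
No

A contradictory subset is {-3x + y + 3z = 0, y = 4 OR z = 3, z < 2}. No integer assignment can satisfy these jointly:

  - -3x + y + 3z = 0: is a linear equation tying the variables together
  - y = 4 OR z = 3: forces a choice: either y = 4 or z = 3
  - z < 2: bounds one variable relative to a constant

Split on the disjunction (y = 4 OR z = 3):
  • If y = 4: with y = 4, every remaining term of the linear equation is divisible by 3, so the left side is ≡ 0 (mod 3); but the right side -4 ≡ 2 (mod 3). No integers can satisfy it.
  • If z = 3: this contradicts the bound z ≤ 1.
Both branches are infeasible, so the system has no integer solution.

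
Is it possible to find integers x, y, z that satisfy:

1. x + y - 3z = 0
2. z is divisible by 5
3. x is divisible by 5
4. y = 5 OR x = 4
Yes

Take x = -5, y = 5, z = 0. Substituting into each constraint:
  (1) (-5) + 5 - 3(0) = 0 ✓
  (2) 0 = 5 × 0, remainder 0 ✓
  (3) -5 = 5 × -1, remainder 0 ✓
  (4) y = 5, target 5 ✓ (first branch holds)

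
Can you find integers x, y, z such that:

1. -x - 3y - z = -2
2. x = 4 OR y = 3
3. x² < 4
Yes

Take x = 0, y = 3, z = -7. Substituting into each constraint:
  (1) 0 - 3(3) + 7 = -2 ✓
  (2) y = 3, target 3 ✓ (second branch holds)
  (3) x² = (0)² = 0, and 0 < 4 ✓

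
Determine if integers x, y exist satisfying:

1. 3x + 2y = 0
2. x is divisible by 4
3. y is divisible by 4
Yes

Take x = 0, y = 0. Substituting into each constraint:
  (1) 3(0) + 2(0) = 0 ✓
  (2) 0 = 4 × 0, remainder 0 ✓
  (3) 0 = 4 × 0, remainder 0 ✓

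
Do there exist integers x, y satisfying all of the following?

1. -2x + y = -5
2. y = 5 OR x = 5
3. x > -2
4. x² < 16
No

A contradictory subset is {-2x + y = -5, y = 5 OR x = 5, x² < 16}. No integer assignment can satisfy these jointly:

  - -2x + y = -5: is a linear equation tying the variables together
  - y = 5 OR x = 5: forces a choice: either y = 5 or x = 5
  - x² < 16: restricts x to |x| ≤ 3

Split on the disjunction (y = 5 OR x = 5):
  • If y = 5: the equation forces x = 5, but x² < 16 requires |x| ≤ 3.
  • If x = 5: this contradicts x² < 16, which requires |x| ≤ 3.
Both branches are infeasible, so the system has no integer solution.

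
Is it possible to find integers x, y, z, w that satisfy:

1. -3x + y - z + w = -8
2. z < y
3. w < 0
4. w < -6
Yes

Take x = 1, y = 0, z = -2, w = -7. Substituting into each constraint:
  (1) -3(1) + 0 + 2 + (-7) = -8 ✓
  (2) -2 < 0 ✓
  (3) -7 < 0 ✓
  (4) -7 < -6 ✓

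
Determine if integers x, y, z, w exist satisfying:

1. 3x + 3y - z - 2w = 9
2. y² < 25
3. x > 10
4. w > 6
Yes

Take x = 11, y = -3, z = 1, w = 7. Substituting into each constraint:
  (1) 3(11) + 3(-3) + (-1) - 2(7) = 9 ✓
  (2) y² = (-3)² = 9, and 9 < 25 ✓
  (3) 11 > 10 ✓
  (4) 7 > 6 ✓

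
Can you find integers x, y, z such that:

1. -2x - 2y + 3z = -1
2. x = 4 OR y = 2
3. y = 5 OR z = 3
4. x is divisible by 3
Yes

Take x = 3, y = 2, z = 3. Substituting into each constraint:
  (1) -2(3) - 2(2) + 3(3) = -1 ✓
  (2) y = 2, target 2 ✓ (second branch holds)
  (3) z = 3, target 3 ✓ (second branch holds)
  (4) 3 = 3 × 1, remainder 0 ✓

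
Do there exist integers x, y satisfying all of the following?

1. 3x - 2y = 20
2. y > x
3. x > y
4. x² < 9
No

A contradictory subset is {y > x, x > y}. No integer assignment can satisfy these jointly:

  - y > x: bounds one variable relative to another variable
  - x > y: bounds one variable relative to another variable

Direct contradiction: y > x and x > y cannot both hold.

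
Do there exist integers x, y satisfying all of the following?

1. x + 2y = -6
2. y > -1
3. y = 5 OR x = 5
Yes

Take x = -16, y = 5. Substituting into each constraint:
  (1) (-16) + 2(5) = -6 ✓
  (2) 5 > -1 ✓
  (3) y = 5, target 5 ✓ (first branch holds)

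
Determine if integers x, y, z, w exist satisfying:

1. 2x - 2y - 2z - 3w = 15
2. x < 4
Yes

Take x = 0, y = 0, z = 0, w = -5. Substituting into each constraint:
  (1) 2(0) - 2(0) - 2(0) - 3(-5) = 15 ✓
  (2) 0 < 4 ✓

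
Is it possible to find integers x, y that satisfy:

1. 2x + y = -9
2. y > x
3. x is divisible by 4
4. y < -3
No

A contradictory subset is {2x + y = -9, y > x, y < -3}. No integer assignment can satisfy these jointly:

  - 2x + y = -9: is a linear equation tying the variables together
  - y > x: bounds one variable relative to another variable
  - y < -3: bounds one variable relative to a constant

Propagating the comparison: x < y and y ≤ -4 give x ≤ -5. Range argument: with x ∈ [−∞, -5], y ∈ [−∞, -4], the left side of the equation is at most -14, but the right side is -9 > -14. No integer solution exists.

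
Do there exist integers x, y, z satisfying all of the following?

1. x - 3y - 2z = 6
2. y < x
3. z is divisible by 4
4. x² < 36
Yes

Take x = 0, y = -2, z = 0. Substituting into each constraint:
  (1) 0 - 3(-2) - 2(0) = 6 ✓
  (2) -2 < 0 ✓
  (3) 0 = 4 × 0, remainder 0 ✓
  (4) x² = (0)² = 0, and 0 < 36 ✓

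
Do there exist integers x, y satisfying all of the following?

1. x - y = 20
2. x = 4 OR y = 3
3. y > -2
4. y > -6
Yes

Take x = 23, y = 3. Substituting into each constraint:
  (1) 23 + (-3) = 20 ✓
  (2) y = 3, target 3 ✓ (second branch holds)
  (3) 3 > -2 ✓
  (4) 3 > -6 ✓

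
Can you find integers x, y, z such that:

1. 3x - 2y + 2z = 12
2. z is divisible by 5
Yes

Take x = 0, y = -6, z = 0. Substituting into each constraint:
  (1) 3(0) - 2(-6) + 2(0) = 12 ✓
  (2) 0 = 5 × 0, remainder 0 ✓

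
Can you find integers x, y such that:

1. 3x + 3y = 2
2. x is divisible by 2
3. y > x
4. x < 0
No

Even the single constraint (3x + 3y = 2) is infeasible over the integers.

  - 3x + 3y = 2: every term on the left is divisible by 3, so the LHS ≡ 0 (mod 3), but the RHS 2 is not — no integer solution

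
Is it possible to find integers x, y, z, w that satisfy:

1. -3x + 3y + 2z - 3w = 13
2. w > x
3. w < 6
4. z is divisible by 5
Yes

Take x = -10, y = -1, z = -10, w = -2. Substituting into each constraint:
  (1) -3(-10) + 3(-1) + 2(-10) - 3(-2) = 13 ✓
  (2) -2 > -10 ✓
  (3) -2 < 6 ✓
  (4) -10 = 5 × -2, remainder 0 ✓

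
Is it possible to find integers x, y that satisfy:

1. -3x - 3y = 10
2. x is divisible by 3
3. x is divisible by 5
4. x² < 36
No

Even the single constraint (-3x - 3y = 10) is infeasible over the integers.

  - -3x - 3y = 10: every term on the left is divisible by 3, so the LHS ≡ 0 (mod 3), but the RHS 10 is not — no integer solution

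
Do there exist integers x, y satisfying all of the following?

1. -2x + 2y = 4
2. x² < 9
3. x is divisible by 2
Yes

Take x = 0, y = 2. Substituting into each constraint:
  (1) -2(0) + 2(2) = 4 ✓
  (2) x² = (0)² = 0, and 0 < 9 ✓
  (3) 0 = 2 × 0, remainder 0 ✓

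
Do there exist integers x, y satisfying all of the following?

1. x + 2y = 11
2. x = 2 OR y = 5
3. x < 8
Yes

Take x = 1, y = 5. Substituting into each constraint:
  (1) 1 + 2(5) = 11 ✓
  (2) y = 5, target 5 ✓ (second branch holds)
  (3) 1 < 8 ✓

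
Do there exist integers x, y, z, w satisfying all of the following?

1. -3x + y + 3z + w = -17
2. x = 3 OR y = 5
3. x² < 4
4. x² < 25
Yes

Take x = 0, y = 5, z = -9, w = 5. Substituting into each constraint:
  (1) -3(0) + 5 + 3(-9) + 5 = -17 ✓
  (2) y = 5, target 5 ✓ (second branch holds)
  (3) x² = (0)² = 0, and 0 < 4 ✓
  (4) x² = (0)² = 0, and 0 < 25 ✓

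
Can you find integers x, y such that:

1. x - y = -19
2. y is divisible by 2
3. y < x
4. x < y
No

A contradictory subset is {y < x, x < y}. No integer assignment can satisfy these jointly:

  - y < x: bounds one variable relative to another variable
  - x < y: bounds one variable relative to another variable

Direct contradiction: x > y and y > x cannot both hold.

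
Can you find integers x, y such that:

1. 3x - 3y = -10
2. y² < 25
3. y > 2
No

Even the single constraint (3x - 3y = -10) is infeasible over the integers.

  - 3x - 3y = -10: every term on the left is divisible by 3, so the LHS ≡ 0 (mod 3), but the RHS -10 is not — no integer solution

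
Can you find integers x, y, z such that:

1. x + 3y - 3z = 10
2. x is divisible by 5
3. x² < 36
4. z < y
Yes

Take x = -5, y = 0, z = -5. Substituting into each constraint:
  (1) (-5) + 3(0) - 3(-5) = 10 ✓
  (2) -5 = 5 × -1, remainder 0 ✓
  (3) x² = (-5)² = 25, and 25 < 36 ✓
  (4) -5 < 0 ✓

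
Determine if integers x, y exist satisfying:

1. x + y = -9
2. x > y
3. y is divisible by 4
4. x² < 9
Yes

Take x = -1, y = -8. Substituting into each constraint:
  (1) (-1) + (-8) = -9 ✓
  (2) -1 > -8 ✓
  (3) -8 = 4 × -2, remainder 0 ✓
  (4) x² = (-1)² = 1, and 1 < 9 ✓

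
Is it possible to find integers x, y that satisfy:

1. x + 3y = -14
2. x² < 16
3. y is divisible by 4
Yes

Take x = -2, y = -4. Substituting into each constraint:
  (1) (-2) + 3(-4) = -14 ✓
  (2) x² = (-2)² = 4, and 4 < 16 ✓
  (3) -4 = 4 × -1, remainder 0 ✓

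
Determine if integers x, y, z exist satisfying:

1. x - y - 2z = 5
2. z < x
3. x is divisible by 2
Yes

Take x = 0, y = -3, z = -1. Substituting into each constraint:
  (1) 0 + 3 - 2(-1) = 5 ✓
  (2) -1 < 0 ✓
  (3) 0 = 2 × 0, remainder 0 ✓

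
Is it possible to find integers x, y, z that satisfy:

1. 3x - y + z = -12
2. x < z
Yes

Take x = 0, y = 13, z = 1. Substituting into each constraint:
  (1) 3(0) + (-13) + 1 = -12 ✓
  (2) 0 < 1 ✓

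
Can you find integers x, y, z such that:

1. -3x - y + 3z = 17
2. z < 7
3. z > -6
Yes

Take x = -6, y = 1, z = 0. Substituting into each constraint:
  (1) -3(-6) + (-1) + 3(0) = 17 ✓
  (2) 0 < 7 ✓
  (3) 0 > -6 ✓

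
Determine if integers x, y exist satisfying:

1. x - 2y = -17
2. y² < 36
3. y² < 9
Yes

Take x = -17, y = 0. Substituting into each constraint:
  (1) (-17) - 2(0) = -17 ✓
  (2) y² = (0)² = 0, and 0 < 36 ✓
  (3) y² = (0)² = 0, and 0 < 9 ✓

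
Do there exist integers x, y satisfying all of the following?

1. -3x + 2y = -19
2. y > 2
Yes

Take x = 9, y = 4. Substituting into each constraint:
  (1) -3(9) + 2(4) = -19 ✓
  (2) 4 > 2 ✓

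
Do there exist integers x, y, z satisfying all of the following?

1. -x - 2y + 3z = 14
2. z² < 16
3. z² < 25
Yes

Take x = -14, y = 0, z = 0. Substituting into each constraint:
  (1) 14 - 2(0) + 3(0) = 14 ✓
  (2) z² = (0)² = 0, and 0 < 16 ✓
  (3) z² = (0)² = 0, and 0 < 25 ✓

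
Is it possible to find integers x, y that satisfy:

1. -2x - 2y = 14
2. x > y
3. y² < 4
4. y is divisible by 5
No

A contradictory subset is {-2x - 2y = 14, x > y, y² < 4}. No integer assignment can satisfy these jointly:

  - -2x - 2y = 14: is a linear equation tying the variables together
  - x > y: bounds one variable relative to another variable
  - y² < 4: restricts y to |y| ≤ 1

Propagating the comparison: x > y and y ≥ -1 give x ≥ 0. Range argument: with x ∈ [0, ∞], y ∈ [-1, 1], the left side of the equation is at most 2, but the right side is 14 > 2. No integer solution exists.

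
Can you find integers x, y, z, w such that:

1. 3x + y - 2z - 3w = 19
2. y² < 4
Yes

Take x = 0, y = 0, z = 1, w = -7. Substituting into each constraint:
  (1) 3(0) + 0 - 2(1) - 3(-7) = 19 ✓
  (2) y² = (0)² = 0, and 0 < 4 ✓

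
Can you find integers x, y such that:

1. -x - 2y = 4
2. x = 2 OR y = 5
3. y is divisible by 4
No

The full constraint system is jointly infeasible over the integers. Each constraint and what it forces:

  - -x - 2y = 4: is a linear equation tying the variables together
  - x = 2 OR y = 5: forces a choice: either x = 2 or y = 5
  - y is divisible by 4: restricts y to multiples of 4

Split on the disjunction (x = 2 OR y = 5):
  • If x = 2: with x = 2, writing y = 4y', every remaining term of the linear equation is divisible by 8, so the left side is ≡ 0 (mod 8); but the right side 6 ≡ 6 (mod 8). No integers can satisfy it.
  • If y = 5: this contradicts the divisibility constraint — 5 is not a multiple of 4.
Both branches are infeasible, so the system has no integer solution.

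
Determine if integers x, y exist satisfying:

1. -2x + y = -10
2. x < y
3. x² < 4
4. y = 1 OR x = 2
No

A contradictory subset is {-2x + y = -10, x < y, y = 1 OR x = 2}. No integer assignment can satisfy these jointly:

  - -2x + y = -10: is a linear equation tying the variables together
  - x < y: bounds one variable relative to another variable
  - y = 1 OR x = 2: forces a choice: either y = 1 or x = 2

Split on the disjunction (y = 1 OR x = 2):
  • If y = 1: with y = 1, every remaining term of the linear equation is divisible by 2, so the left side is ≡ 0 (mod 2); but the right side -11 ≡ 1 (mod 2). No integers can satisfy it.
  • If x = 2: the equation forces y = -6, giving (x, y) = (2, -6), which violates y > x.
Both branches are infeasible, so the system has no integer solution.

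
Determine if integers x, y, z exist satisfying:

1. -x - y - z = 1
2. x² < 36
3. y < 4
Yes

Take x = 0, y = 0, z = -1. Substituting into each constraint:
  (1) 0 + 0 + 1 = 1 ✓
  (2) x² = (0)² = 0, and 0 < 36 ✓
  (3) 0 < 4 ✓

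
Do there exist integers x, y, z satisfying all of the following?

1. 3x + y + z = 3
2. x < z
Yes

Take x = -1, y = 6, z = 0. Substituting into each constraint:
  (1) 3(-1) + 6 + 0 = 3 ✓
  (2) -1 < 0 ✓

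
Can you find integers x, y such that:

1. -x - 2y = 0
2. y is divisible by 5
Yes

Take x = 0, y = 0. Substituting into each constraint:
  (1) 0 - 2(0) = 0 ✓
  (2) 0 = 5 × 0, remainder 0 ✓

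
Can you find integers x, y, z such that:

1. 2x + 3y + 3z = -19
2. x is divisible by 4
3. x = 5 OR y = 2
Yes

Take x = 4, y = 2, z = -11. Substituting into each constraint:
  (1) 2(4) + 3(2) + 3(-11) = -19 ✓
  (2) 4 = 4 × 1, remainder 0 ✓
  (3) y = 2, target 2 ✓ (second branch holds)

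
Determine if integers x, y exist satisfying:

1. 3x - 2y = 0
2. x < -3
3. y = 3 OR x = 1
No

The full constraint system is jointly infeasible over the integers. Each constraint and what it forces:

  - 3x - 2y = 0: is a linear equation tying the variables together
  - x < -3: bounds one variable relative to a constant
  - y = 3 OR x = 1: forces a choice: either y = 3 or x = 1

Split on the disjunction (y = 3 OR x = 1):
  • If y = 3: the equation forces x = 2, which contradicts the bound x ≤ -4.
  • If x = 1: this contradicts the bound x ≤ -4.
Both branches are infeasible, so the system has no integer solution.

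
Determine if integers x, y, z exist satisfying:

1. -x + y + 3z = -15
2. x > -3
Yes

Take x = 15, y = 0, z = 0. Substituting into each constraint:
  (1) (-15) + 0 + 3(0) = -15 ✓
  (2) 15 > -3 ✓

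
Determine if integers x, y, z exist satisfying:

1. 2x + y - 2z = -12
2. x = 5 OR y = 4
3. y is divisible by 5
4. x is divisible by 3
No

A contradictory subset is {x = 5 OR y = 4, y is divisible by 5, x is divisible by 3}. No integer assignment can satisfy these jointly:

  - x = 5 OR y = 4: forces a choice: either x = 5 or y = 4
  - y is divisible by 5: restricts y to multiples of 5
  - x is divisible by 3: restricts x to multiples of 3

Split on the disjunction (x = 5 OR y = 4):
  • If x = 5: this contradicts the divisibility constraint — 5 is not a multiple of 3.
  • If y = 4: this contradicts the divisibility constraint — 4 is not a multiple of 5.
Both branches are infeasible, so the system has no integer solution.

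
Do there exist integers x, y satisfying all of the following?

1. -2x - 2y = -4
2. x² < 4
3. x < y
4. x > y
No

A contradictory subset is {x < y, x > y}. No integer assignment can satisfy these jointly:

  - x < y: bounds one variable relative to another variable
  - x > y: bounds one variable relative to another variable

Direct contradiction: y > x and x > y cannot both hold.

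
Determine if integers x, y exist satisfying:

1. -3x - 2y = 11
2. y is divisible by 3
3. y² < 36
No

A contradictory subset is {-3x - 2y = 11, y is divisible by 3}. No integer assignment can satisfy these jointly:

  - -3x - 2y = 11: is a linear equation tying the variables together
  - y is divisible by 3: restricts y to multiples of 3

Modular obstruction: writing y = 3y', every remaining term of the linear equation is divisible by 3, so the left side is ≡ 0 (mod 3); but the right side 11 ≡ 2 (mod 3). No integers can satisfy it.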